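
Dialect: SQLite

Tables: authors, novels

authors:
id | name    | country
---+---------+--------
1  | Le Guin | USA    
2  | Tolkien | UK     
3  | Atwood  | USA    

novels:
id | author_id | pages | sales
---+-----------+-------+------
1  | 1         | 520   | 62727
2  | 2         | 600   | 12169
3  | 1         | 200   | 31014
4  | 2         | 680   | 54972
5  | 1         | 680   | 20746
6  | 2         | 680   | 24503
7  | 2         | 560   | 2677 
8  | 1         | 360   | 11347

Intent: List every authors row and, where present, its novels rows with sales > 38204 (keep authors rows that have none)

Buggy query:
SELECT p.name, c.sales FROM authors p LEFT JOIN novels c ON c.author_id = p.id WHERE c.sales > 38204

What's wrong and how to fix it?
Bug: A WHERE condition on the right-hand table after LEFT JOIN drops unmatched parents

Fix: Move the right-table condition into the ON clause so unmatched parents are kept

Corrected query:
SELECT p.name, c.sales FROM authors p LEFT JOIN novels c ON c.author_id = p.id AND c.sales > 38204

Result:
name    | sales
--------+------
Le Guin | 62727
Tolkien | 54972
Atwood  | NULL 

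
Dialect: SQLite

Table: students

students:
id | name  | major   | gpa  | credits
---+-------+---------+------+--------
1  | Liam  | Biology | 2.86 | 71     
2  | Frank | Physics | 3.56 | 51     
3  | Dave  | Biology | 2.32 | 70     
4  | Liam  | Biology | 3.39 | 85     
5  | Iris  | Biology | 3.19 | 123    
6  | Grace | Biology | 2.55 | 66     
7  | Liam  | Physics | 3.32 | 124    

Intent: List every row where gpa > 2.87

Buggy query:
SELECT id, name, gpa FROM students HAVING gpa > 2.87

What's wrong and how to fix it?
Bug: This is a non-aggregate query (no GROUP BY, no aggregates), so in SQLite the HAVING clause is invalid here; a row-level condition belongs in WHERE

Fix: Use WHERE for row-level filtering

Corrected query:
SELECT id, name, gpa FROM students WHERE gpa > 2.87

Result:
id | name  | gpa 
---+-------+-----
2  | Frank | 3.56
4  | Liam  | 3.39
5  | Iris  | 3.19
7  | Liam  | 3.32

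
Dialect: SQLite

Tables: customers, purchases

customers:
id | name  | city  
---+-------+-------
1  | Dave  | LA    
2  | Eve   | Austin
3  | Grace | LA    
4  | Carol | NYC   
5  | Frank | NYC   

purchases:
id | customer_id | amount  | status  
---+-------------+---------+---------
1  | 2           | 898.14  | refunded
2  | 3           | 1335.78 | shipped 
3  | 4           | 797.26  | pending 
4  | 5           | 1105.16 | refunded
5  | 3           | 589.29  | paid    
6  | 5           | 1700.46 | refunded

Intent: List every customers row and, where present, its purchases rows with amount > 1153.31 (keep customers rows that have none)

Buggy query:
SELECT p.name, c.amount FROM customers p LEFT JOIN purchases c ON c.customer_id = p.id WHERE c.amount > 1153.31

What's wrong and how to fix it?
Bug: Filtering c.amount in WHERE discards the NULL rows produced by LEFT JOIN, turning it into an inner join

Fix: Put 'c.amount > 1153.31' in the JOIN's ON clause instead of WHERE

Corrected query:
SELECT p.name, c.amount FROM customers p LEFT JOIN purchases c ON c.customer_id = p.id AND c.amount > 1153.31

Result:
name  | amount 
------+--------
Dave  | NULL   
Eve   | NULL   
Grace | 1335.78
Carol | NULL   
Frank | 1700.46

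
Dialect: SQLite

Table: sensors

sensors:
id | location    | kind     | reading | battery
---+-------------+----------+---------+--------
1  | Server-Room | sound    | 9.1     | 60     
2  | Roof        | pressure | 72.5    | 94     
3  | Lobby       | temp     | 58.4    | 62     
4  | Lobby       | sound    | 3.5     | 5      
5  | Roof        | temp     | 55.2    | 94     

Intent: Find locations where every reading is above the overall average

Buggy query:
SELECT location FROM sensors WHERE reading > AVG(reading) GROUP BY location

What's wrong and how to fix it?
Bug: WHERE evaluates per row before aggregation, so AVG() is unavailable

Fix: Use a subquery for AVG and a HAVING MIN(...) filter so the condition holds for every row in the group

Corrected query:
SELECT location FROM sensors GROUP BY location HAVING MIN(reading) > (SELECT AVG(reading) FROM sensors)

Result:
location
--------
Roof    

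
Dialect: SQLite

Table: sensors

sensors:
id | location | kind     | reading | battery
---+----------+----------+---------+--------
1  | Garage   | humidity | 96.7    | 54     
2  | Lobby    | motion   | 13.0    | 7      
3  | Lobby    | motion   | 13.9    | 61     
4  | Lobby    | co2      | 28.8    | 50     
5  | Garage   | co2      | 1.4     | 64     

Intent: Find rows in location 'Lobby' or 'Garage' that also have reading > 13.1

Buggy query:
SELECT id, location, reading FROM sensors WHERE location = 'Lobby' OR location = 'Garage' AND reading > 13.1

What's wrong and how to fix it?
Bug: Without parentheses, AND is evaluated before OR, so the reading filter only applies to the 'Garage' branch

Fix: Add parentheses around the OR so the AND applies to both alternatives

Corrected query:
SELECT id, location, reading FROM sensors WHERE (location = 'Lobby' OR location = 'Garage') AND reading > 13.1

Result:
id | location | reading
---+----------+--------
1  | Garage   | 96.7   
3  | Lobby    | 13.9   
4  | Lobby    | 28.8   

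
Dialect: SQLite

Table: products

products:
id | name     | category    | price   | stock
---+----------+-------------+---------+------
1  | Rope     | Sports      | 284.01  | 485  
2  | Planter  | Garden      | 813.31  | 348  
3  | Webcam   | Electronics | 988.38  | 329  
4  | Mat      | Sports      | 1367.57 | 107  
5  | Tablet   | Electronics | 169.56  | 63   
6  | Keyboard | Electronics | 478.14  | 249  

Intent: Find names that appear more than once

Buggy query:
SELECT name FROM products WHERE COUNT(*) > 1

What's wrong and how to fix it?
Bug: COUNT(*) is an aggregate and cannot be used in WHERE

Fix: Group first, then use HAVING for the count condition

Corrected query:
SELECT name FROM products GROUP BY name HAVING COUNT(*) > 1

Result:
(no rows)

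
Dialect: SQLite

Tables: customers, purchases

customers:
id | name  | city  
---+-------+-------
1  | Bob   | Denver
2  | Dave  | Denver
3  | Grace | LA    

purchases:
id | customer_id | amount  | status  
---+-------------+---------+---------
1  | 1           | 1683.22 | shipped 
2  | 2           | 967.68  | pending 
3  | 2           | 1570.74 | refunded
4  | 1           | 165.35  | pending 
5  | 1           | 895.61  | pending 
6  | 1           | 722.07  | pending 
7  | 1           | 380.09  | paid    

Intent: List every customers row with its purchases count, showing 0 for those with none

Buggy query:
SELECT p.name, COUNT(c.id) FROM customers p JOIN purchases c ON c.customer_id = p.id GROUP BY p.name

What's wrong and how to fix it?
Bug: INNER JOIN drops customers rows that have no matching purchases rows

Fix: Use LEFT JOIN so parents without children still appear (COUNT(c.id) gives 0)

Corrected query:
SELECT p.name, COUNT(c.id) FROM customers p LEFT JOIN purchases c ON c.customer_id = p.id GROUP BY p.name

Result:
name  | COUNT(c.id)
------+------------
Bob   | 5          
Dave  | 2          
Grace | 0          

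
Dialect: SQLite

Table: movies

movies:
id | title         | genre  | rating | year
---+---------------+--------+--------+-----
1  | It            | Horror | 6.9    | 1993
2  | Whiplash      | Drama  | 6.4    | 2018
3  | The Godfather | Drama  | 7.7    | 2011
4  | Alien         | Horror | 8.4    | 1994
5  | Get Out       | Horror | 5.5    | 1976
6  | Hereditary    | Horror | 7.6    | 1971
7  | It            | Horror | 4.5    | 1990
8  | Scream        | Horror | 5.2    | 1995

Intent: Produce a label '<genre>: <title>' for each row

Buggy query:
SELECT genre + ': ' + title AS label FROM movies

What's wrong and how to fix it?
Bug: SQLite uses || for string concatenation; + coerces text to numbers (yielding 0)

Fix: Replace + with || to concatenate text

Corrected query:
SELECT genre || ': ' || title AS label FROM movies

Result:
label               
--------------------
Horror: It          
Drama: Whiplash     
Drama: The Godfather
Horror: Alien       
Horror: Get Out     
Horror: Hereditary  
Horror: It          
Horror: Scream      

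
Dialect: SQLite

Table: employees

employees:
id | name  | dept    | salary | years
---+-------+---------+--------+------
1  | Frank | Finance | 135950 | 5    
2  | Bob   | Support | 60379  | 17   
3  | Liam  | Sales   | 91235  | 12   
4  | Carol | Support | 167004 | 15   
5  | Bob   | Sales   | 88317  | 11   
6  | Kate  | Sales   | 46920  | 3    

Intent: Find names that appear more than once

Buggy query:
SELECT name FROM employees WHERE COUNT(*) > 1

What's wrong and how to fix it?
Bug: COUNT(*) is an aggregate and cannot be used in WHERE

Fix: GROUP BY name, then filter groups with HAVING COUNT(*) > 1

Corrected query:
SELECT name FROM employees GROUP BY name HAVING COUNT(*) > 1

Result:
name
----
Bob 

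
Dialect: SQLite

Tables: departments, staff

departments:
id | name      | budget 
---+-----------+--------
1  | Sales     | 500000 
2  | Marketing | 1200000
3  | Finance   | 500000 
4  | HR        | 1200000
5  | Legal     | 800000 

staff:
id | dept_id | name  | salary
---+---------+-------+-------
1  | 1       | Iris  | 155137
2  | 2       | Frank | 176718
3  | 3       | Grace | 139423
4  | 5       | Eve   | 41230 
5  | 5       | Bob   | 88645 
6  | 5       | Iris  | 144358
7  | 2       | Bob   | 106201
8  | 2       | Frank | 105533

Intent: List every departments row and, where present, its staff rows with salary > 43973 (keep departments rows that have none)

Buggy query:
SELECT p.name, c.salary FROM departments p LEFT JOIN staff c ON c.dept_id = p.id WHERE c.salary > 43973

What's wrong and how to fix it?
Bug: Filtering c.salary in WHERE discards the NULL rows produced by LEFT JOIN, turning it into an inner join

Fix: Move the right-table condition into the ON clause so unmatched parents are kept

Corrected query:
SELECT p.name, c.salary FROM departments p LEFT JOIN staff c ON c.dept_id = p.id AND c.salary > 43973

Result:
name      | salary
----------+-------
Sales     | 155137
Marketing | 105533
Marketing | 106201
Marketing | 176718
Finance   | 139423
HR        | NULL  
Legal     | 88645 
Legal     | 144358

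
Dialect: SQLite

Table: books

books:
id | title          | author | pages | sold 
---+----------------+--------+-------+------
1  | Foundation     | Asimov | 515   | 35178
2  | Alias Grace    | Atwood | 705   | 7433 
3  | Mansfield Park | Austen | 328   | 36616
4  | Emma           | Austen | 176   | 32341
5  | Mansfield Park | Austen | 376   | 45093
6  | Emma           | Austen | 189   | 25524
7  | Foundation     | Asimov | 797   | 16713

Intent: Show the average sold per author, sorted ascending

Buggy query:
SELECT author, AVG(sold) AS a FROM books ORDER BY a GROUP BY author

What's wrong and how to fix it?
Bug: ORDER BY appears before GROUP BY; SQL clause order requires GROUP BY first

Fix: Move ORDER BY to the end, after GROUP BY

Corrected query:
SELECT author, AVG(sold) AS a FROM books GROUP BY author ORDER BY a

Result:
author | a      
-------+--------
Atwood | 7433   
Asimov | 25945.5
Austen | 34893.5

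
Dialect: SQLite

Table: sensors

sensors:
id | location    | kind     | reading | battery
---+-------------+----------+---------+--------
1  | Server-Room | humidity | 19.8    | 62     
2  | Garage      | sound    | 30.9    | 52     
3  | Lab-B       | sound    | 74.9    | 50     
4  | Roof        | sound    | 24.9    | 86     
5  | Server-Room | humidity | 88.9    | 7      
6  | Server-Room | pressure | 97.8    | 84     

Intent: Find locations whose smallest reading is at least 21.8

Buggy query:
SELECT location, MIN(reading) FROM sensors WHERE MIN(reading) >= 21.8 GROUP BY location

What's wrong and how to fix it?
Bug: MIN() in WHERE is a misuse of aggregate

Fix: Use HAVING for the per-group MIN condition

Corrected query:
SELECT location, MIN(reading) FROM sensors GROUP BY location HAVING MIN(reading) >= 21.8

Result:
location | MIN(reading)
---------+-------------
Garage   | 30.9        
Lab-B    | 74.9        
Roof     | 24.9        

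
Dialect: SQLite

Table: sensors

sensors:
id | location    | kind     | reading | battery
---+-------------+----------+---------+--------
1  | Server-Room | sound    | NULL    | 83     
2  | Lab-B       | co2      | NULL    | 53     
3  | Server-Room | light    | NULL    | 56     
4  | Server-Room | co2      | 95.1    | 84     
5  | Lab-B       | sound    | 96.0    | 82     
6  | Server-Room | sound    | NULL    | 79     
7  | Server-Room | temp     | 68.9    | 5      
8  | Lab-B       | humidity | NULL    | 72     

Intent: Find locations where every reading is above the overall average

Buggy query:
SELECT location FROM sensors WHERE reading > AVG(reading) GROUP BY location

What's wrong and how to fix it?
Bug: WHERE evaluates per row before aggregation, so AVG() is unavailable

Fix: Compute the overall average in a scalar subquery and compare each group's MIN against it in HAVING

Corrected query:
SELECT location FROM sensors GROUP BY location HAVING MIN(reading) > (SELECT AVG(reading) FROM sensors)

Result:
location
--------
Lab-B   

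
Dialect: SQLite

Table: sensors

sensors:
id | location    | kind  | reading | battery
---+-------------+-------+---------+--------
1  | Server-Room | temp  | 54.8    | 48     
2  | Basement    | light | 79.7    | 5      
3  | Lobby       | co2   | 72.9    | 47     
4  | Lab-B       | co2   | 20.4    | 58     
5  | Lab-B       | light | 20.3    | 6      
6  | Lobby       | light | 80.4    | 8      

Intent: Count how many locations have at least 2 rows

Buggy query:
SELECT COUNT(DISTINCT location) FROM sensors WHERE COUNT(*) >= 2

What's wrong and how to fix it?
Bug: WHERE filters individual rows, not groups, so a group-level COUNT is invalid there

Fix: Group first with HAVING COUNT(*) >= 2, then COUNT the resulting groups

Corrected query:
SELECT COUNT(*) FROM (SELECT location FROM sensors GROUP BY location HAVING COUNT(*) >= 2)

Result:
COUNT(*)
--------
2       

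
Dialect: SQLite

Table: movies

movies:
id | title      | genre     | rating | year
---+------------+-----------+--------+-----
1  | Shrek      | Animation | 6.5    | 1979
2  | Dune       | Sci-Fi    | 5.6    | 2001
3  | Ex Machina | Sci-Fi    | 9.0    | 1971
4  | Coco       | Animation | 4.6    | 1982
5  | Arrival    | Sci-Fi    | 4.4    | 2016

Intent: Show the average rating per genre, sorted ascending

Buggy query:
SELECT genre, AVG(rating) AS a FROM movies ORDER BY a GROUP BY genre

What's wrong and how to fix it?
Bug: ORDER BY appears before GROUP BY; SQL clause order requires GROUP BY first

Fix: Reorder: SELECT … FROM … GROUP BY … ORDER BY …

Corrected query:
SELECT genre, AVG(rating) AS a FROM movies GROUP BY genre ORDER BY a

Result:
genre     | a       
----------+---------
Animation | 5.55    
Sci-Fi    | 6.333333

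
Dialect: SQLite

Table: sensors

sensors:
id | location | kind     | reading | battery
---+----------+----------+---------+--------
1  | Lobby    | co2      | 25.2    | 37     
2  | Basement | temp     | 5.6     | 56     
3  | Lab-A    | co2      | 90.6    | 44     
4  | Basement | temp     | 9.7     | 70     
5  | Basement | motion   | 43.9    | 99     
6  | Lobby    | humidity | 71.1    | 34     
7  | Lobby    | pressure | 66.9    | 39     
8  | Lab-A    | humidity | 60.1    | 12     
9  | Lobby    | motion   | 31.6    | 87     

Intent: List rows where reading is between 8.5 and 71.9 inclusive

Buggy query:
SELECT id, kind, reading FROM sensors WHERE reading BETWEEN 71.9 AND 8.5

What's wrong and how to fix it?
Bug: BETWEEN expects the lower bound first; with 71.9 AND 8.5 the range is empty

Fix: Swap the bounds so the smaller value comes first

Corrected query:
SELECT id, kind, reading FROM sensors WHERE reading BETWEEN 8.5 AND 71.9

Result:
id | kind     | reading
---+----------+--------
1  | co2      | 25.2   
4  | temp     | 9.7    
5  | motion   | 43.9   
6  | humidity | 71.1   
7  | pressure | 66.9   
8  | humidity | 60.1   
9  | motion   | 31.6   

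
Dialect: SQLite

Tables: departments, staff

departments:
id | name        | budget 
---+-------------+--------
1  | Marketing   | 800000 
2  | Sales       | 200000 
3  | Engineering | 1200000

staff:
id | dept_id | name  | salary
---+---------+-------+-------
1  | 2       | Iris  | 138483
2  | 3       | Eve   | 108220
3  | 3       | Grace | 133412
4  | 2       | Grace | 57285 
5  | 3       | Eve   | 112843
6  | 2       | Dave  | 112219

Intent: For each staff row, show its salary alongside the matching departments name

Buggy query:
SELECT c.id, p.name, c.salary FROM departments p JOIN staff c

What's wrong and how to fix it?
Bug: Missing join condition: each staff row is matched to all departments rows instead of just its own

Fix: Add ON c.dept_id = p.id to the JOIN

Corrected query:
SELECT c.id, p.name, c.salary FROM departments p JOIN staff c ON c.dept_id = p.id

Result:
id | name        | salary
---+-------------+-------
1  | Sales       | 138483
2  | Engineering | 108220
3  | Engineering | 133412
4  | Sales       | 57285 
5  | Engineering | 112843
6  | Sales       | 112219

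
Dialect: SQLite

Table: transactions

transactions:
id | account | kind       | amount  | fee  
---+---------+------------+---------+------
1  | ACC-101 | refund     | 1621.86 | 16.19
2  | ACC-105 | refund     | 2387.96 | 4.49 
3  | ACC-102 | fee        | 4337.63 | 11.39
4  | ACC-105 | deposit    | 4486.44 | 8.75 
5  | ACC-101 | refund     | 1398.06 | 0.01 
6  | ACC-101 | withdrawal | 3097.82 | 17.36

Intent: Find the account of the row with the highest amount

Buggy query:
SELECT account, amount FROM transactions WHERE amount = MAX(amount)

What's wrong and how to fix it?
Bug: MAX(amount) is an aggregate and cannot be used directly in WHERE

Fix: Wrap MAX in a scalar subquery so WHERE compares against a single value

Corrected query:
SELECT account, amount FROM transactions WHERE amount = (SELECT MAX(amount) FROM transactions)

Result:
account | amount 
--------+--------
ACC-105 | 4486.44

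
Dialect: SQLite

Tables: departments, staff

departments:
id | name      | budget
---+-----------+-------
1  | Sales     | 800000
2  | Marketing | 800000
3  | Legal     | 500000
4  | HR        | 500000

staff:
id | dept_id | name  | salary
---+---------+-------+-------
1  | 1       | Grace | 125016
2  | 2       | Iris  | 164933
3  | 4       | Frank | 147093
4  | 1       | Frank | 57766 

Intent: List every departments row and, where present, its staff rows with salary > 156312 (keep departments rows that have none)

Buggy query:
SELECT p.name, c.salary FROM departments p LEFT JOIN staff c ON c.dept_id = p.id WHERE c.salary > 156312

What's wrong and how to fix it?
Bug: A WHERE condition on the right-hand table after LEFT JOIN drops unmatched parents

Fix: Put 'c.salary > 156312' in the JOIN's ON clause instead of WHERE

Corrected query:
SELECT p.name, c.salary FROM departments p LEFT JOIN staff c ON c.dept_id = p.id AND c.salary > 156312

Result:
name      | salary
----------+-------
Sales     | NULL  
Marketing | 164933
Legal     | NULL  
HR        | NULL  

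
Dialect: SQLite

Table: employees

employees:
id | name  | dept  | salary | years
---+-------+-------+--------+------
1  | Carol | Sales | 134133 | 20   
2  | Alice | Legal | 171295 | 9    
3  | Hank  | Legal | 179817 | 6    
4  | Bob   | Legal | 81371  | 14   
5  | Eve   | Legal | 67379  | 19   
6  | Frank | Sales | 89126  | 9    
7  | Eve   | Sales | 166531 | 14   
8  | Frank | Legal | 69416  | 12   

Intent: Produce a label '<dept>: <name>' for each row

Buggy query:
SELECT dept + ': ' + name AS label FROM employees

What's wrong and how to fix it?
Bug: SQLite uses || for string concatenation; + coerces text to numbers (yielding 0)

Fix: Use the || operator for string concatenation

Corrected query:
SELECT dept || ': ' || name AS label FROM employees

Result:
label       
------------
Sales: Carol
Legal: Alice
Legal: Hank 
Legal: Bob  
Legal: Eve  
Sales: Frank
Sales: Eve  
Legal: Frank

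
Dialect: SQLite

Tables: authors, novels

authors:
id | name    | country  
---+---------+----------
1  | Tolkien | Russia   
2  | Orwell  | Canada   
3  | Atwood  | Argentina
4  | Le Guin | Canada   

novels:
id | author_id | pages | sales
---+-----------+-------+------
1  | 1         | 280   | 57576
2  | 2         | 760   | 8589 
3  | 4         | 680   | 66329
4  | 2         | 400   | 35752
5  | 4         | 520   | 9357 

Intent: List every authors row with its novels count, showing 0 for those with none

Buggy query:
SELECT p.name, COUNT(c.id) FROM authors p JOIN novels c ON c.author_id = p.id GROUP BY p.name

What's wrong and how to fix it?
Bug: An inner join excludes parents with zero children

Fix: Switch to LEFT JOIN to retain unmatched parent rows

Corrected query:
SELECT p.name, COUNT(c.id) FROM authors p LEFT JOIN novels c ON c.author_id = p.id GROUP BY p.name

Result:
name    | COUNT(c.id)
--------+------------
Atwood  | 0          
Le Guin | 2          
Orwell  | 2          
Tolkien | 1          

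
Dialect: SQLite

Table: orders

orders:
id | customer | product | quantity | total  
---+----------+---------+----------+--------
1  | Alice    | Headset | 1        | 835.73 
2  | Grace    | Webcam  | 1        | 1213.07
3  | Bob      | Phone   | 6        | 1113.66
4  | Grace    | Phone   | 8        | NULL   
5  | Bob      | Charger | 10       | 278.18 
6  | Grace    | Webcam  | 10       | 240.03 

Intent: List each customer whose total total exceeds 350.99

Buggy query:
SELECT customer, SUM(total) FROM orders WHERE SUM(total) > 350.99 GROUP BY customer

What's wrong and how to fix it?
Bug: WHERE runs before GROUP BY, so aggregates aren't available there

Fix: Use HAVING (which filters groups after aggregation) instead of WHERE

Corrected query:
SELECT customer, SUM(total) FROM orders GROUP BY customer HAVING SUM(total) > 350.99

Result:
customer | SUM(total)
---------+-----------
Alice    | 835.73    
Bob      | 1391.84   
Grace    | 1453.1    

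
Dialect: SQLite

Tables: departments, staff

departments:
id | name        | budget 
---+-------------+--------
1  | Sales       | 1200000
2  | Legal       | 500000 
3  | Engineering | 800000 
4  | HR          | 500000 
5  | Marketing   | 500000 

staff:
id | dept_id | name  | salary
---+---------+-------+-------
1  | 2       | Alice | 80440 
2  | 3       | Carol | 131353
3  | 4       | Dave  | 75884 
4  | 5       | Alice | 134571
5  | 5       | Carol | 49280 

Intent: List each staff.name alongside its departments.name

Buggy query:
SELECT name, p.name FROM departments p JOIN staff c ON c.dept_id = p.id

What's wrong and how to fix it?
Bug: 'name' exists in both joined tables, so the database can't tell which one is meant

Fix: Qualify the column with its table alias (c.name)

Corrected query:
SELECT c.name, p.name FROM departments p JOIN staff c ON c.dept_id = p.id

Result:
name  | name       
------+------------
Alice | Legal      
Carol | Engineering
Dave  | HR         
Alice | Marketing  
Carol | Marketing  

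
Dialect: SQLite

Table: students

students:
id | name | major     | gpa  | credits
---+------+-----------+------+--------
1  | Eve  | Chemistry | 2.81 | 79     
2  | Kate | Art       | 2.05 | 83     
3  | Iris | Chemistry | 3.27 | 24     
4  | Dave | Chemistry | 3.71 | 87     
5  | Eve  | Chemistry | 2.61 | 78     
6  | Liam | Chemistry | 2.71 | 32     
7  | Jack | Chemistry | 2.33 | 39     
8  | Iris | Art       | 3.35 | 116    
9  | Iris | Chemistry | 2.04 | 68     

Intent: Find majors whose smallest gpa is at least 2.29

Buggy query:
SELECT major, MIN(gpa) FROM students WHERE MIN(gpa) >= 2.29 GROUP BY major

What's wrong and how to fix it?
Bug: Aggregates like MIN are computed per group after WHERE runs

Fix: Replace WHERE with HAVING after the GROUP BY

Corrected query:
SELECT major, MIN(gpa) FROM students GROUP BY major HAVING MIN(gpa) >= 2.29

Result:
(no rows)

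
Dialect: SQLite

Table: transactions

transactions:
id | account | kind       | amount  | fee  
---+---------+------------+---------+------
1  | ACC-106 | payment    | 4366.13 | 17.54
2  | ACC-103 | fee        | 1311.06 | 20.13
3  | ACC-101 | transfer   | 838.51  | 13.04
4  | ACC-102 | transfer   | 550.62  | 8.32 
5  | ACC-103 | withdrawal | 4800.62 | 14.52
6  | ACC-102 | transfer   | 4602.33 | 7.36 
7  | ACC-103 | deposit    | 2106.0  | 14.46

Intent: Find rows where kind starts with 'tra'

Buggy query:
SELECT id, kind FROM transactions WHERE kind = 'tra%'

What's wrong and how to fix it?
Bug: Wildcards only work with LIKE; '=' treats '%' as a literal character

Fix: Replace '=' with LIKE so 'tra%' is treated as a pattern

Corrected query:
SELECT id, kind FROM transactions WHERE kind LIKE 'tra%'

Result:
id | kind    
---+---------
3  | transfer
4  | transfer
6  | transfer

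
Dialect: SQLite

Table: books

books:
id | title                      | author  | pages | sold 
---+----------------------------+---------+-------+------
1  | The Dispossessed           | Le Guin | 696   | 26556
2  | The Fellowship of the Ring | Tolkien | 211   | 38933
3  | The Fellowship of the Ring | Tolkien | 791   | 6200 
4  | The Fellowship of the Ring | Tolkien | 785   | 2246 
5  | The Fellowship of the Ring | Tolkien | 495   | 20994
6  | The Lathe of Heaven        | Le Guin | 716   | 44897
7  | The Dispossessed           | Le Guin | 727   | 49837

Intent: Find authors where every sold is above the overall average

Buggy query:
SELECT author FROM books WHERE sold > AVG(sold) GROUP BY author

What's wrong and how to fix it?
Bug: WHERE evaluates per row before aggregation, so AVG() is unavailable

Fix: Use a subquery for AVG and a HAVING MIN(...) filter so the condition holds for every row in the group

Corrected query:
SELECT author FROM books GROUP BY author HAVING MIN(sold) > (SELECT AVG(sold) FROM books)

Result:
(no rows)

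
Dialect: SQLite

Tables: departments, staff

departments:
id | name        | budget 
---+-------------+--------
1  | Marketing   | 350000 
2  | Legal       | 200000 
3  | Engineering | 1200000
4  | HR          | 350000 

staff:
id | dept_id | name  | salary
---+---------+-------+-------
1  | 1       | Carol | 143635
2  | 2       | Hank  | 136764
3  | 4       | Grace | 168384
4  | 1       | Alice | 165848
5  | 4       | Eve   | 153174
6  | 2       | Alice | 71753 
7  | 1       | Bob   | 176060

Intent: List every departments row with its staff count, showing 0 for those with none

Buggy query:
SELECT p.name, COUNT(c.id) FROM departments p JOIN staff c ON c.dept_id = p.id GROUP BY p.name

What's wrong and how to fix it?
Bug: INNER JOIN drops departments rows that have no matching staff rows

Fix: Use LEFT JOIN so parents without children still appear (COUNT(c.id) gives 0)

Corrected query:
SELECT p.name, COUNT(c.id) FROM departments p LEFT JOIN staff c ON c.dept_id = p.id GROUP BY p.name

Result:
name        | COUNT(c.id)
------------+------------
Engineering | 0          
HR          | 2          
Legal       | 2          
Marketing   | 3          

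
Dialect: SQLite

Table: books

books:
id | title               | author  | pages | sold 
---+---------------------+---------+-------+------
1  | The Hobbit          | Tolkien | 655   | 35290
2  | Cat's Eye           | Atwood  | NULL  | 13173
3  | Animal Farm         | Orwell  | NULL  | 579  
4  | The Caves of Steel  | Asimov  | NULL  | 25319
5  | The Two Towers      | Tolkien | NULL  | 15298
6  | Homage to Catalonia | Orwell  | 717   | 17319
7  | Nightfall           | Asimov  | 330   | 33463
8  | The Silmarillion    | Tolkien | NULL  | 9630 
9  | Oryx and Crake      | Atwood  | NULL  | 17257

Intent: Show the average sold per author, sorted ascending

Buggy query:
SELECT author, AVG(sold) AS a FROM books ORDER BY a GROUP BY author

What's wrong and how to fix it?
Bug: ORDER BY appears before GROUP BY; SQL clause order requires GROUP BY first

Fix: Move ORDER BY to the end, after GROUP BY

Corrected query:
SELECT author, AVG(sold) AS a FROM books GROUP BY author ORDER BY a

Result:
author  | a           
--------+-------------
Orwell  | 8949        
Atwood  | 15215       
Tolkien | 20072.666667
Asimov  | 29391       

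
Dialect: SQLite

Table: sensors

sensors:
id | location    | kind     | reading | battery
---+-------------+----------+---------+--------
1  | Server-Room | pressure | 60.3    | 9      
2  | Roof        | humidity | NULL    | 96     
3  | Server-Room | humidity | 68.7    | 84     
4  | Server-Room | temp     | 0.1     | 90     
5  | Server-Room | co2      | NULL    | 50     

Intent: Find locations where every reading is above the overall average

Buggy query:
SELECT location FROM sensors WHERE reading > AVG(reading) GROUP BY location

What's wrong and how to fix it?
Bug: WHERE evaluates per row before aggregation, so AVG() is unavailable

Fix: Compute the overall average in a scalar subquery and compare each group's MIN against it in HAVING

Corrected query:
SELECT location FROM sensors GROUP BY location HAVING MIN(reading) > (SELECT AVG(reading) FROM sensors)

Result:
(no rows)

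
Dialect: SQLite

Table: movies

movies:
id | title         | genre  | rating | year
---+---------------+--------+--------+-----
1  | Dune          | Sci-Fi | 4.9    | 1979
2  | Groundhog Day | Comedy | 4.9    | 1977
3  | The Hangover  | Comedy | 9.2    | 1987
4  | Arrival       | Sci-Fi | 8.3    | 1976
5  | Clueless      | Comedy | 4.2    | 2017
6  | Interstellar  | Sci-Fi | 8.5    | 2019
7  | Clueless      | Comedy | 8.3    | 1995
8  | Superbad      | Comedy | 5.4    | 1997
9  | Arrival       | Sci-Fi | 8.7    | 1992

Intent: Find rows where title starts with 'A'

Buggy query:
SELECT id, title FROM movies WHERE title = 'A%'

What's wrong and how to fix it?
Bug: '=' compares the literal string including the % character; pattern matching needs LIKE

Fix: Use LIKE for wildcard pattern matching

Corrected query:
SELECT id, title FROM movies WHERE title LIKE 'A%'

Result:
id | title  
---+--------
4  | Arrival
9  | Arrival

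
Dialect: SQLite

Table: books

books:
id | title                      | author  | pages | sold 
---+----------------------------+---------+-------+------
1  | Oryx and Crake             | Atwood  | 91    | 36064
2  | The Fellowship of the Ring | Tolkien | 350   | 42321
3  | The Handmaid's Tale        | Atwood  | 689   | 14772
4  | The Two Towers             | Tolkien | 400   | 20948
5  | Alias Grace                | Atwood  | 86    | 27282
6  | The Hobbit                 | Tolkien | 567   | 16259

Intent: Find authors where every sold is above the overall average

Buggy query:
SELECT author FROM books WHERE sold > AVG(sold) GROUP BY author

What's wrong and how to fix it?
Bug: AVG() is an aggregate; it can't sit directly in WHERE

Fix: Use a subquery for AVG and a HAVING MIN(...) filter so the condition holds for every row in the group

Corrected query:
SELECT author FROM books GROUP BY author HAVING MIN(sold) > (SELECT AVG(sold) FROM books)

Result:
(no rows)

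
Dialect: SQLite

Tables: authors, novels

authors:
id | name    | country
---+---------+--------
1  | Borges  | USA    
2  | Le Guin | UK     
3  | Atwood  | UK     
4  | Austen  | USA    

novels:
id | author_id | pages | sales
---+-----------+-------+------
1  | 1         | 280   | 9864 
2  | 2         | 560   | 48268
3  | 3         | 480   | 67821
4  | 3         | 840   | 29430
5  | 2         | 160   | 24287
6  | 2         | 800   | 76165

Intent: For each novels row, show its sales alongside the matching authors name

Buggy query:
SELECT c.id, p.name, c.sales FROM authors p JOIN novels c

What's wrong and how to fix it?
Bug: JOIN with no ON clause produces a cartesian product; every novels row pairs with every authors row

Fix: Add ON c.author_id = p.id to the JOIN

Corrected query:
SELECT c.id, p.name, c.sales FROM authors p JOIN novels c ON c.author_id = p.id

Result:
id | name    | sales
---+---------+------
1  | Borges  | 9864 
2  | Le Guin | 48268
3  | Atwood  | 67821
4  | Atwood  | 29430
5  | Le Guin | 24287
6  | Le Guin | 76165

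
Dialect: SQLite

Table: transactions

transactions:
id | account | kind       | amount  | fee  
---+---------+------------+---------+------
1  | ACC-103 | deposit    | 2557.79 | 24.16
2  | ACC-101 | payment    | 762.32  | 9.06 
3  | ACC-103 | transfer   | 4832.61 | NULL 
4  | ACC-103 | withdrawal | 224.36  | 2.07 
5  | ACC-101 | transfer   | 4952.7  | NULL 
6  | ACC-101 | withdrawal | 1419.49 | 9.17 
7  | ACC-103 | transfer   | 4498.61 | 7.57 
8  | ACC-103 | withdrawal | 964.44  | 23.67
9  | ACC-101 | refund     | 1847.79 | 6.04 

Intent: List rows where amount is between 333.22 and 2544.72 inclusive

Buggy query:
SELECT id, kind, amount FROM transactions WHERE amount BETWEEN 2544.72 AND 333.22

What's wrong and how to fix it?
Bug: The bounds are reversed; BETWEEN a AND b requires a <= b to match anything

Fix: Swap the bounds so the smaller value comes first

Corrected query:
SELECT id, kind, amount FROM transactions WHERE amount BETWEEN 333.22 AND 2544.72

Result:
id | kind       | amount 
---+------------+--------
2  | payment    | 762.32 
6  | withdrawal | 1419.49
8  | withdrawal | 964.44 
9  | refund     | 1847.79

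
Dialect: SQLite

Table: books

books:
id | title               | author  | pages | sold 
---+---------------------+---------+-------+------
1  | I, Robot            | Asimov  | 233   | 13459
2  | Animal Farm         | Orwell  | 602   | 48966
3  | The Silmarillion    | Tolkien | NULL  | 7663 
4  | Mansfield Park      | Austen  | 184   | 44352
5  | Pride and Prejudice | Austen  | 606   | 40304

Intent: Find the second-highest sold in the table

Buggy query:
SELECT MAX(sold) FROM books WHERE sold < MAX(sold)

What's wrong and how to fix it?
Bug: MAX(sold) on the right of the comparison is an aggregate-in-WHERE error

Fix: Put the inner MAX in a scalar subquery

Corrected query:
SELECT MAX(sold) FROM books WHERE sold < (SELECT MAX(sold) FROM books)

Result:
MAX(sold)
---------
44352    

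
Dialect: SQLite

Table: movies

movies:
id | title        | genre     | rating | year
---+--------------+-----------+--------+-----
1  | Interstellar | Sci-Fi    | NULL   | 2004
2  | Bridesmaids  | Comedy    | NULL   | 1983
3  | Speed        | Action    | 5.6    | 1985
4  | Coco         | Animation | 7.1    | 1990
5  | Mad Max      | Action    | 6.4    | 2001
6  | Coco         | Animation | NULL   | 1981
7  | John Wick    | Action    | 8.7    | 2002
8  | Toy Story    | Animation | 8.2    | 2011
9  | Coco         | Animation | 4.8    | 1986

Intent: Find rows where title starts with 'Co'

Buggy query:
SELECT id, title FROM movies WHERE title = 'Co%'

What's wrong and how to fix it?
Bug: Wildcards only work with LIKE; '=' treats '%' as a literal character

Fix: Replace '=' with LIKE so 'Co%' is treated as a pattern

Corrected query:
SELECT id, title FROM movies WHERE title LIKE 'Co%'

Result:
id | title
---+------
4  | Coco 
6  | Coco 
9  | Coco 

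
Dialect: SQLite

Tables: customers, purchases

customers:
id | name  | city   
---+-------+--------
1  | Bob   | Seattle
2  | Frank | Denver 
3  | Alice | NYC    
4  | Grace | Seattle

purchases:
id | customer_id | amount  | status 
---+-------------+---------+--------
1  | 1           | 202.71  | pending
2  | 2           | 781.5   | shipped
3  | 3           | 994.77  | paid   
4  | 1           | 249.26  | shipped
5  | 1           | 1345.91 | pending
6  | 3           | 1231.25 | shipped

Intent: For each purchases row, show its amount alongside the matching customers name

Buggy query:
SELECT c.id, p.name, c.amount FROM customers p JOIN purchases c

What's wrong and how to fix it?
Bug: Missing join condition: each purchases row is matched to all customers rows instead of just its own

Fix: Specify the join condition linking the foreign key to the parent id

Corrected query:
SELECT c.id, p.name, c.amount FROM customers p JOIN purchases c ON c.customer_id = p.id

Result:
id | name  | amount 
---+-------+--------
1  | Bob   | 202.71 
2  | Frank | 781.5  
3  | Alice | 994.77 
4  | Bob   | 249.26 
5  | Bob   | 1345.91
6  | Alice | 1231.25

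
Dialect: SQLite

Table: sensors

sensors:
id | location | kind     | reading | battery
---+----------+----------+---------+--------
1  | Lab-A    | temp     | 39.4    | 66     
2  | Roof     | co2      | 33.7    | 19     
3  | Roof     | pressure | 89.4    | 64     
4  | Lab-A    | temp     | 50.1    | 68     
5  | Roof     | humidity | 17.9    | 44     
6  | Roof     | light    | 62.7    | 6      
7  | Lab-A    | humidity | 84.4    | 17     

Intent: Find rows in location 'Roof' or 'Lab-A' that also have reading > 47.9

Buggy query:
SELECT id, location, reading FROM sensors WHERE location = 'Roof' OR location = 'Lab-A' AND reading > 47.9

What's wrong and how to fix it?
Bug: AND binds tighter than OR, so this parses as location = 'Roof' OR (location = 'Lab-A' AND reading > 47.9)

Fix: Group the OR with parentheses (or use IN), then AND the threshold

Corrected query:
SELECT id, location, reading FROM sensors WHERE (location = 'Roof' OR location = 'Lab-A') AND reading > 47.9

Result:
id | location | reading
---+----------+--------
3  | Roof     | 89.4   
4  | Lab-A    | 50.1   
6  | Roof     | 62.7   
7  | Lab-A    | 84.4   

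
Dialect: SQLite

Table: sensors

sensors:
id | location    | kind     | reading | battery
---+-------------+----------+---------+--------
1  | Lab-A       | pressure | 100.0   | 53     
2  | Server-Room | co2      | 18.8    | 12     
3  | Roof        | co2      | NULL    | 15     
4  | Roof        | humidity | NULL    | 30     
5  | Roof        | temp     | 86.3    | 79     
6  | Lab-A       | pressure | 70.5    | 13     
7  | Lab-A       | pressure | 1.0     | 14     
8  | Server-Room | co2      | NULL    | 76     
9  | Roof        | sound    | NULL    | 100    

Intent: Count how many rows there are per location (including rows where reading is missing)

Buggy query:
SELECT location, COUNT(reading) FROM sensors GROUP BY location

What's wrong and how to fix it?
Bug: COUNT(column) counts non-NULL values only; rows with NULL reading aren't counted

Fix: Use COUNT(*) to count all rows regardless of NULL

Corrected query:
SELECT location, COUNT(*) FROM sensors GROUP BY location

Result:
location    | COUNT(*)
------------+---------
Lab-A       | 3       
Roof        | 4       
Server-Room | 2       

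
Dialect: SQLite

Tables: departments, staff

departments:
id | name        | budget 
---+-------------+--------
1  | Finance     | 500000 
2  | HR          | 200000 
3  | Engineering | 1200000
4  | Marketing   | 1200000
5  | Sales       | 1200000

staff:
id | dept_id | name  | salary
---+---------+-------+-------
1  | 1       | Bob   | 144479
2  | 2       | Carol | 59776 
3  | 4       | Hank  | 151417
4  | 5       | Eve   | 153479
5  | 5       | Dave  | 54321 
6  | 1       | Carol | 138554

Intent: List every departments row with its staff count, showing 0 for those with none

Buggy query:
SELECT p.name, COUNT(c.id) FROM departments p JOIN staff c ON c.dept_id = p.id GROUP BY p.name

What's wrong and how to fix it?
Bug: An inner join excludes parents with zero children

Fix: Use LEFT JOIN so parents without children still appear (COUNT(c.id) gives 0)

Corrected query:
SELECT p.name, COUNT(c.id) FROM departments p LEFT JOIN staff c ON c.dept_id = p.id GROUP BY p.name

Result:
name        | COUNT(c.id)
------------+------------
Engineering | 0          
Finance     | 2          
HR          | 1          
Marketing   | 1          
Sales       | 2          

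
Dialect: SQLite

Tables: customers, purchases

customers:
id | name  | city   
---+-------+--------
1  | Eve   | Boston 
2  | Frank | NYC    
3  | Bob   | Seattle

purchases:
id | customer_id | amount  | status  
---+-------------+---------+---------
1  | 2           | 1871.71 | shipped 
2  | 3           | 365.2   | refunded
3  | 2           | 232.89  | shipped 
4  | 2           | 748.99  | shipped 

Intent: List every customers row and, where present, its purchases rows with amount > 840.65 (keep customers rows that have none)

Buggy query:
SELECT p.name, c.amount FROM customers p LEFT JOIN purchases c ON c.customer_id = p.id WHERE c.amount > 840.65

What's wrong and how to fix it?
Bug: Filtering c.amount in WHERE discards the NULL rows produced by LEFT JOIN, turning it into an inner join

Fix: Put 'c.amount > 840.65' in the JOIN's ON clause instead of WHERE

Corrected query:
SELECT p.name, c.amount FROM customers p LEFT JOIN purchases c ON c.customer_id = p.id AND c.amount > 840.65

Result:
name  | amount 
------+--------
Eve   | NULL   
Frank | 1871.71
Bob   | NULL   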